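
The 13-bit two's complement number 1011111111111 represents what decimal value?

MSB is 1, so the value is negative. Find the magnitude:
1. Invert bits:  0100000000000
2. Add 1:        0100000000001  = 2049
3. Apply sign:   -2049

Answer: -2049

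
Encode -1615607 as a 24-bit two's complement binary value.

1. Binary of +1615607:  000110001010011011110111
2. Invert bits:     111001110101100100001000
3. Add 1:           111001110101100100001001

Answer: 111001110101100100001001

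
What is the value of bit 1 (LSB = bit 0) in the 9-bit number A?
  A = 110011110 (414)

Bit 1 is the 2nd from the right.
  110011110
         ^
That bit is 1.

Answer: 1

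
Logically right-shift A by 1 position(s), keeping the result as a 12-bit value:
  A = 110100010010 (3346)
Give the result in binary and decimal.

Logical shift right by 1: drop the bottom 1 bit(s), prepend 1 zero(s) on the left.
  110100010010  ->  keep [11010001001], discard [0], prepend 0
= 011010001001

Answer: 011010001001 (1673)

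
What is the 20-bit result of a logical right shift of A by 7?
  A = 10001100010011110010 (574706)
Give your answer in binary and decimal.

Logical shift right by 7: drop the bottom 7 bit(s), prepend 7 zero(s) on the left.
  10001100010011110010  ->  keep [1000110001001], discard [1110010], prepend 0000000
= 00000001000110001001

Answer: 00000001000110001001 (4489)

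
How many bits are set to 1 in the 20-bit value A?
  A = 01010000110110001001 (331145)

01010000110110001001
1-bits at positions (from bit 0 = LSB): 0, 3, 7, 8, 10, 11, 16, 18
Count = 8

Answer: 8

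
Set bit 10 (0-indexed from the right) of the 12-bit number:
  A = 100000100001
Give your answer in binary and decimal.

Mask = 1 << 10 = 010000000000
Bit 10 of A is 0, so OR-ing with the mask flips it to 1.
  100000100001
| 010000000000
--------------
  110000100001

Answer: 110000100001 (3105)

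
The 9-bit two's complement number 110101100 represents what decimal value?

MSB is 1, so the value is negative. Find the magnitude:
1. Invert bits:  001010011
2. Add 1:        001010100  = 84
3. Apply sign:   -84

Answer: -84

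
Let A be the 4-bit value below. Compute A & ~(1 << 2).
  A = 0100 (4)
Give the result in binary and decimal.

Mask = ~(1 << 2) = 1011
Bit 2 of A is 1, so AND-ing with the mask clears it to 0.
  0100
& 1011
------
  0000

Answer: 0000 (0)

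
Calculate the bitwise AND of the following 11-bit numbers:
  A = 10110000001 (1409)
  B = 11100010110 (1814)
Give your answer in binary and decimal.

Apply & to each column (1 only where both bits are 1):
  10110000001
& 11100010110
-------------
  10100000000

Answer: 10100000000 (1280)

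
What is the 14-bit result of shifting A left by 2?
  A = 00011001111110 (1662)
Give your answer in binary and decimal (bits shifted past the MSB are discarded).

Shift left by 2: drop the top 2 bit(s), append 2 zero(s) on the right.
  00011001111110  ->  discard [00], keep [011001111110], append 00
= 01100111111000

Answer: 01100111111000 (6648)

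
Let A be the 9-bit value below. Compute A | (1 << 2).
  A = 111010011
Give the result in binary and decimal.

Mask = 1 << 2 = 000000100
Bit 2 of A is 0, so OR-ing with the mask flips it to 1.
  111010011
| 000000100
-----------
  111010111

Answer: 111010111 (471)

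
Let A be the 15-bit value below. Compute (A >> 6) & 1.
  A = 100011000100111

Bit 6 is the 7th from the right.
  100011000100111
          ^
That bit is 0.

Answer: 0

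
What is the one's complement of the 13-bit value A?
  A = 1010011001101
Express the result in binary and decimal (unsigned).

Flip each bit (0->1, 1->0):
  1010011001101
  0101100110010

Answer: 0101100110010 (2866)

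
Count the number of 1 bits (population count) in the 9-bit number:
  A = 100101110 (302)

100101110
1-bits at positions (from bit 0 = LSB): 1, 2, 3, 5, 8
Count = 5

Answer: 5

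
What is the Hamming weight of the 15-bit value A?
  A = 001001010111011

001001010111011
1-bits at positions (from bit 0 = LSB): 0, 1, 3, 4, 5, 7, 9, 12
Count = 8

Answer: 8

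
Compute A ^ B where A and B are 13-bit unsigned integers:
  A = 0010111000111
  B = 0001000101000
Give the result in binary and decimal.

Apply ^ to each column (1 where bits differ):
  0010111000111
^ 0001000101000
---------------
  0011111101111

Answer: 0011111101111 (2031)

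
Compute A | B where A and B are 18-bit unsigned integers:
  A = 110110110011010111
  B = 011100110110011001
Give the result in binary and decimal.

Apply | to each column (1 where either bit is 1):
  110110110011010111
| 011100110110011001
--------------------
  111110110111011111

Answer: 111110110111011111 (257503)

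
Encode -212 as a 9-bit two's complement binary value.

1. Binary of +212:  011010100
2. Invert bits:     100101011
3. Add 1:           100101100

Answer: 100101100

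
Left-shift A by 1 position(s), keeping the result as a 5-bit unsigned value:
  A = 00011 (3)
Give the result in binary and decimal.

Shift left by 1: drop the top 1 bit(s), append 1 zero(s) on the right.
  00011  ->  discard [0], keep [0011], append 0
= 00110

Answer: 00110 (6)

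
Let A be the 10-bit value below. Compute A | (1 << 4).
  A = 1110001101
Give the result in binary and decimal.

Mask = 1 << 4 = 0000010000
Bit 4 of A is 0, so OR-ing with the mask flips it to 1.
  1110001101
| 0000010000
------------
  1110011101

Answer: 1110011101 (925)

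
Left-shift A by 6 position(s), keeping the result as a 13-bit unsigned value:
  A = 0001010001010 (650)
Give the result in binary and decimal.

Shift left by 6: drop the top 6 bit(s), append 6 zero(s) on the right.
  0001010001010  ->  discard [000101], keep [0001010], append 000000
= 0001010000000

Answer: 0001010000000 (640)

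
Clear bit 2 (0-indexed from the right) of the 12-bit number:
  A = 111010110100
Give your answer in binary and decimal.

Mask = ~(1 << 2) = 111111111011
Bit 2 of A is 1, so AND-ing with the mask clears it to 0.
  111010110100
& 111111111011
--------------
  111010110000

Answer: 111010110000 (3760)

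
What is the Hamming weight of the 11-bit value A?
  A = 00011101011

00011101011
1-bits at positions (from bit 0 = LSB): 0, 1, 3, 5, 6, 7
Count = 6

Answer: 6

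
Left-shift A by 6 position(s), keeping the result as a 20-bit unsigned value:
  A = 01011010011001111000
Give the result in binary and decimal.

Shift left by 6: drop the top 6 bit(s), append 6 zero(s) on the right.
  01011010011001111000  ->  discard [010110], keep [10011001111000], append 000000
= 10011001111000000000

Answer: 10011001111000000000 (630272)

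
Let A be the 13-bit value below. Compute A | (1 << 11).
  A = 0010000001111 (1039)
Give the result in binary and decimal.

Mask = 1 << 11 = 0100000000000
Bit 11 of A is 0, so OR-ing with the mask flips it to 1.
  0010000001111
| 0100000000000
---------------
  0110000001111

Answer: 0110000001111 (3087)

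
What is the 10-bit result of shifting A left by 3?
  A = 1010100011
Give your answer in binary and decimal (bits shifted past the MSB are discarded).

Shift left by 3: drop the top 3 bit(s), append 3 zero(s) on the right.
  1010100011  ->  discard [101], keep [0100011], append 000
= 0100011000

Answer: 0100011000 (280)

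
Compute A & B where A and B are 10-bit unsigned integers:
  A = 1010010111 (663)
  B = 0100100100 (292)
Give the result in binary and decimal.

Apply & to each column (1 only where both bits are 1):
  1010010111
& 0100100100
------------
  0000000100

Answer: 0000000100 (4)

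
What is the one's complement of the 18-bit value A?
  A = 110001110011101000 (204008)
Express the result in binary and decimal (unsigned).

Flip each bit (0->1, 1->0):
  110001110011101000
  001110001100010111

Answer: 001110001100010111 (58135)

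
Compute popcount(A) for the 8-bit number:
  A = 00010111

00010111
1-bits at positions (from bit 0 = LSB): 0, 1, 2, 4
Count = 4

Answer: 4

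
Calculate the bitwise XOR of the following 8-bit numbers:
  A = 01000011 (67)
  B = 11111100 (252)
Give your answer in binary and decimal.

Apply ^ to each column (1 where bits differ):
  01000011
^ 11111100
----------
  10111111

Answer: 10111111 (191)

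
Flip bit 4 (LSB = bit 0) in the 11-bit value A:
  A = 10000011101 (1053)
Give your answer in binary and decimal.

Mask = 1 << 4 = 00000010000
Bit 4 of A is 1; XOR with the mask flips it to 0.
  10000011101
^ 00000010000
-------------
  10000001101

Answer: 10000001101 (1037)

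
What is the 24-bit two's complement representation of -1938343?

1. Binary of +1938343:  000111011001001110100111
2. Invert bits:     111000100110110001011000
3. Add 1:           111000100110110001011001

Answer: 111000100110110001011001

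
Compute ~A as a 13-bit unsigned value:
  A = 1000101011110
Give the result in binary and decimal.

Flip each bit (0->1, 1->0):
  1000101011110
  0111010100001

Answer: 0111010100001 (3745)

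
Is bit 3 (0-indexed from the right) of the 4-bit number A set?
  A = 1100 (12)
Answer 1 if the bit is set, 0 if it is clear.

Bit 3 is the 4th from the right.
  1100
  ^
That bit is 1.

Answer: 1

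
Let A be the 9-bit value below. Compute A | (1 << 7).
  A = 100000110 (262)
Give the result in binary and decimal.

Mask = 1 << 7 = 010000000
Bit 7 of A is 0, so OR-ing with the mask flips it to 1.
  100000110
| 010000000
-----------
  110000110

Answer: 110000110 (390)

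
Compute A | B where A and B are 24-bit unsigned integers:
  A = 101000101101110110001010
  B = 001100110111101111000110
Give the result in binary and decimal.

Apply | to each column (1 where either bit is 1):
  101000101101110110001010
| 001100110111101111000110
--------------------------
  101100111111111111001110

Answer: 101100111111111111001110 (11796430)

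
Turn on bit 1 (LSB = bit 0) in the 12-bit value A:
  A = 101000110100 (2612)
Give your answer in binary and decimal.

Mask = 1 << 1 = 000000000010
Bit 1 of A is 0, so OR-ing with the mask flips it to 1.
  101000110100
| 000000000010
--------------
  101000110110

Answer: 101000110110 (2614)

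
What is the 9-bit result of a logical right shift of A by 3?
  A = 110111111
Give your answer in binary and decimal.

Logical shift right by 3: drop the bottom 3 bit(s), prepend 3 zero(s) on the left.
  110111111  ->  keep [110111], discard [111], prepend 000
= 000110111

Answer: 000110111 (55)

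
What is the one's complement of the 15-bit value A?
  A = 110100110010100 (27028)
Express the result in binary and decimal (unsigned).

Flip each bit (0->1, 1->0):
  110100110010100
  001011001101011

Answer: 001011001101011 (5739)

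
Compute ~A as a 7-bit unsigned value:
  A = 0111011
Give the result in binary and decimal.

Flip each bit (0->1, 1->0):
  0111011
  1000100

Answer: 1000100 (68)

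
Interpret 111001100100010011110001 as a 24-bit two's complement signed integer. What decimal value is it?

MSB is 1, so the value is negative. Find the magnitude:
1. Invert bits:  000110011011101100001110
2. Add 1:        000110011011101100001111  = 1686287
3. Apply sign:   -1686287

Answer: -1686287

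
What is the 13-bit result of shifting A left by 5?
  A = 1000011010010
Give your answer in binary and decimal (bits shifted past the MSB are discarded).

Shift left by 5: drop the top 5 bit(s), append 5 zero(s) on the right.
  1000011010010  ->  discard [10000], keep [11010010], append 00000
= 1101001000000

Answer: 1101001000000 (6720)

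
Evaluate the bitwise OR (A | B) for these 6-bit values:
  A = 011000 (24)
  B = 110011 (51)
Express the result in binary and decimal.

Apply | to each column (1 where either bit is 1):
  011000
| 110011
--------
  111011

Answer: 111011 (59)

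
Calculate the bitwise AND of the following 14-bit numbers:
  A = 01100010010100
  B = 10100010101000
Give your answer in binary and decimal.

Apply & to each column (1 only where both bits are 1):
  01100010010100
& 10100010101000
----------------
  00100010000000

Answer: 00100010000000 (2176)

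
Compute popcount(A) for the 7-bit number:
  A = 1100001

1100001
1-bits at positions (from bit 0 = LSB): 0, 5, 6
Count = 3

Answer: 3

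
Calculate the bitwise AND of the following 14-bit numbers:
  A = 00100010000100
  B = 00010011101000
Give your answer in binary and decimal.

Apply & to each column (1 only where both bits are 1):
  00100010000100
& 00010011101000
----------------
  00000010000000

Answer: 00000010000000 (128)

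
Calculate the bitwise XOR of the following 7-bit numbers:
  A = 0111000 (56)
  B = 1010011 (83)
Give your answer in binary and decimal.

Apply ^ to each column (1 where bits differ):
  0111000
^ 1010011
---------
  1101011

Answer: 1101011 (107)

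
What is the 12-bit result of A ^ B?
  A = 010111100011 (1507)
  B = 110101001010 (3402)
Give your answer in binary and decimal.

Apply ^ to each column (1 where bits differ):
  010111100011
^ 110101001010
--------------
  100010101001

Answer: 100010101001 (2217)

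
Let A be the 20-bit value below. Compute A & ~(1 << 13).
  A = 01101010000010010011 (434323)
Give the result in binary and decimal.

Mask = ~(1 << 13) = 11111101111111111111
Bit 13 of A is 1, so AND-ing with the mask clears it to 0.
  01101010000010010011
& 11111101111111111111
----------------------
  01101000000010010011

Answer: 01101000000010010011 (426131)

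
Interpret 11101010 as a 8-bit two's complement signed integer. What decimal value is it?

MSB is 1, so the value is negative. Find the magnitude:
1. Invert bits:  00010101
2. Add 1:        00010110  = 22
3. Apply sign:   -22

Answer: -22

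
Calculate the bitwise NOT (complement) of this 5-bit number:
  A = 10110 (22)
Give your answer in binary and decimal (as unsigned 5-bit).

Flip each bit (0->1, 1->0):
  10110
  01001

Answer: 01001 (9)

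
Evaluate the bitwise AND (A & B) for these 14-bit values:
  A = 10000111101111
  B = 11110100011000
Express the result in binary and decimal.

Apply & to each column (1 only where both bits are 1):
  10000111101111
& 11110100011000
----------------
  10000100001000

Answer: 10000100001000 (8456)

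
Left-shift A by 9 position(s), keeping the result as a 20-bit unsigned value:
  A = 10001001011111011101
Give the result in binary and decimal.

Shift left by 9: drop the top 9 bit(s), append 9 zero(s) on the right.
  10001001011111011101  ->  discard [100010010], keep [11111011101], append 000000000
= 11111011101000000000

Answer: 11111011101000000000 (1030656)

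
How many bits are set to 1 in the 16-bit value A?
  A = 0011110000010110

0011110000010110
1-bits at positions (from bit 0 = LSB): 1, 2, 4, 10, 11, 12, 13
Count = 7

Answer: 7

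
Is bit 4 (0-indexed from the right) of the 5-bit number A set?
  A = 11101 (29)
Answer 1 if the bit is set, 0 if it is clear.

Bit 4 is the 5th from the right.
  11101
  ^
That bit is 1.

Answer: 1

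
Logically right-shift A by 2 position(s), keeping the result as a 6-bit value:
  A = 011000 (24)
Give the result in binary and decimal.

Logical shift right by 2: drop the bottom 2 bit(s), prepend 2 zero(s) on the left.
  011000  ->  keep [0110], discard [00], prepend 00
= 000110

Answer: 000110 (6)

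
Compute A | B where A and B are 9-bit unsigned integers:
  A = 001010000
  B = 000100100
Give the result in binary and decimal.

Apply | to each column (1 where either bit is 1):
  001010000
| 000100100
-----------
  001110100

Answer: 001110100 (116)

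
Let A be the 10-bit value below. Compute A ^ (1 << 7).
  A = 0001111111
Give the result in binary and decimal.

Mask = 1 << 7 = 0010000000
Bit 7 of A is 0; XOR with the mask flips it to 1.
  0001111111
^ 0010000000
------------
  0011111111

Answer: 0011111111 (255)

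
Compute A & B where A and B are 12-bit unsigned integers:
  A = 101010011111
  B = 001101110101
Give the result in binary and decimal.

Apply & to each column (1 only where both bits are 1):
  101010011111
& 001101110101
--------------
  001000010101

Answer: 001000010101 (533)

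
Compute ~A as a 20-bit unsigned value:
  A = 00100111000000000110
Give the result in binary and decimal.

Flip each bit (0->1, 1->0):
  00100111000000000110
  11011000111111111001

Answer: 11011000111111111001 (888825)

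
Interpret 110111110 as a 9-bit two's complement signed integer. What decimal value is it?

MSB is 1, so the value is negative. Find the magnitude:
1. Invert bits:  001000001
2. Add 1:        001000010  = 66
3. Apply sign:   -66

Answer: -66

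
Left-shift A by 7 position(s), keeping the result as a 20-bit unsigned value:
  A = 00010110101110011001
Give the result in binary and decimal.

Shift left by 7: drop the top 7 bit(s), append 7 zero(s) on the right.
  00010110101110011001  ->  discard [0001011], keep [0101110011001], append 0000000
= 01011100110010000000

Answer: 01011100110010000000 (380032)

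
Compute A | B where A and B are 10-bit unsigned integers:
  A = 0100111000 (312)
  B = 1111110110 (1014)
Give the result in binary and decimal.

Apply | to each column (1 where either bit is 1):
  0100111000
| 1111110110
------------
  1111111110

Answer: 1111111110 (1022)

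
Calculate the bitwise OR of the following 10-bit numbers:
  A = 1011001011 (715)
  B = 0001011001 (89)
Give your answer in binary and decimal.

Apply | to each column (1 where either bit is 1):
  1011001011
| 0001011001
------------
  1011011011

Answer: 1011011011 (731)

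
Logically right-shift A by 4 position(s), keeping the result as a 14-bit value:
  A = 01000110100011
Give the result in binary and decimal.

Logical shift right by 4: drop the bottom 4 bit(s), prepend 4 zero(s) on the left.
  01000110100011  ->  keep [0100011010], discard [0011], prepend 0000
= 00000100011010

Answer: 00000100011010 (282)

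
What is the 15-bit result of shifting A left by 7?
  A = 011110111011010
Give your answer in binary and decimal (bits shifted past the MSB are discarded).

Shift left by 7: drop the top 7 bit(s), append 7 zero(s) on the right.
  011110111011010  ->  discard [0111101], keep [11011010], append 0000000
= 110110100000000

Answer: 110110100000000 (27904)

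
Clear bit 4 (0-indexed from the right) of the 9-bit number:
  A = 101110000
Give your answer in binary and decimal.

Mask = ~(1 << 4) = 111101111
Bit 4 of A is 1, so AND-ing with the mask clears it to 0.
  101110000
& 111101111
-----------
  101100000

Answer: 101100000 (352)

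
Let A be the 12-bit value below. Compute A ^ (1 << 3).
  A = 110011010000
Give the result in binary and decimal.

Mask = 1 << 3 = 000000001000
Bit 3 of A is 0; XOR with the mask flips it to 1.
  110011010000
^ 000000001000
--------------
  110011011000

Answer: 110011011000 (3288)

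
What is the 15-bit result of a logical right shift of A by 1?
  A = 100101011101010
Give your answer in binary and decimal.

Logical shift right by 1: drop the bottom 1 bit(s), prepend 1 zero(s) on the left.
  100101011101010  ->  keep [10010101110101], discard [0], prepend 0
= 010010101110101

Answer: 010010101110101 (9589)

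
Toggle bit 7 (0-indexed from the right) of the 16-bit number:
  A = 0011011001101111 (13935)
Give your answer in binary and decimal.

Mask = 1 << 7 = 0000000010000000
Bit 7 of A is 0; XOR with the mask flips it to 1.
  0011011001101111
^ 0000000010000000
------------------
  0011011011101111

Answer: 0011011011101111 (14063)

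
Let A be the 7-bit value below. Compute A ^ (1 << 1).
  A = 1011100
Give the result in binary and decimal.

Mask = 1 << 1 = 0000010
Bit 1 of A is 0; XOR with the mask flips it to 1.
  1011100
^ 0000010
---------
  1011110

Answer: 1011110 (94)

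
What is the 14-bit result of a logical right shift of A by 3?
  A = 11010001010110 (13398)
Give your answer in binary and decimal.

Logical shift right by 3: drop the bottom 3 bit(s), prepend 3 zero(s) on the left.
  11010001010110  ->  keep [11010001010], discard [110], prepend 000
= 00011010001010

Answer: 00011010001010 (1674)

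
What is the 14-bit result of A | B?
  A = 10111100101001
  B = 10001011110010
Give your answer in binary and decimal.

Apply | to each column (1 where either bit is 1):
  10111100101001
| 10001011110010
----------------
  10111111111011

Answer: 10111111111011 (12283)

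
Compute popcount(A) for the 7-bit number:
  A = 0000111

0000111
1-bits at positions (from bit 0 = LSB): 0, 1, 2
Count = 3

Answer: 3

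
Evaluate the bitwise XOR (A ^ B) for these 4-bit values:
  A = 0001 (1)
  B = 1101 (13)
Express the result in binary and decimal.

Apply ^ to each column (1 where bits differ):
  0001
^ 1101
------
  1100

Answer: 1100 (12)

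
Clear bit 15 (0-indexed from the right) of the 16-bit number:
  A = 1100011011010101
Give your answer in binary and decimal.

Mask = ~(1 << 15) = 0111111111111111
Bit 15 of A is 1, so AND-ing with the mask clears it to 0.
  1100011011010101
& 0111111111111111
------------------
  0100011011010101

Answer: 0100011011010101 (18133)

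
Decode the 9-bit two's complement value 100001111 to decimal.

MSB is 1, so the value is negative. Find the magnitude:
1. Invert bits:  011110000
2. Add 1:        011110001  = 241
3. Apply sign:   -241

Answer: -241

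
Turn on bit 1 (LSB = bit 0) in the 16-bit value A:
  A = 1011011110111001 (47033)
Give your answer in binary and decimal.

Mask = 1 << 1 = 0000000000000010
Bit 1 of A is 0, so OR-ing with the mask flips it to 1.
  1011011110111001
| 0000000000000010
------------------
  1011011110111011

Answer: 1011011110111011 (47035)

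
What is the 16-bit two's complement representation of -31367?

1. Binary of +31367:  0111101010000111
2. Invert bits:     1000010101111000
3. Add 1:           1000010101111001

Answer: 1000010101111001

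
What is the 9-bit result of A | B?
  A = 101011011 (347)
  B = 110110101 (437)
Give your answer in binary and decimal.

Apply | to each column (1 where either bit is 1):
  101011011
| 110110101
-----------
  111111111

Answer: 111111111 (511)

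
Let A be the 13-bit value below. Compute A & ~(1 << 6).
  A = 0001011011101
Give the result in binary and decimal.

Mask = ~(1 << 6) = 1111110111111
Bit 6 of A is 1, so AND-ing with the mask clears it to 0.
  0001011011101
& 1111110111111
---------------
  0001010011101

Answer: 0001010011101 (669)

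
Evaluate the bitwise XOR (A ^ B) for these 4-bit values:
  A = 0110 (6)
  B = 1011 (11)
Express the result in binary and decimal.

Apply ^ to each column (1 where bits differ):
  0110
^ 1011
------
  1101

Answer: 1101 (13)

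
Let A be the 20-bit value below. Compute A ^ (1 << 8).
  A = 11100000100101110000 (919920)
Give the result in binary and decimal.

Mask = 1 << 8 = 00000000000100000000
Bit 8 of A is 1; XOR with the mask flips it to 0.
  11100000100101110000
^ 00000000000100000000
----------------------
  11100000100001110000

Answer: 11100000100001110000 (919664)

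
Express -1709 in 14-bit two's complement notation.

1. Binary of +1709:  00011010101101
2. Invert bits:     11100101010010
3. Add 1:           11100101010011

Answer: 11100101010011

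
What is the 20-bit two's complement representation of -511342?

1. Binary of +511342:  01111100110101101110
2. Invert bits:     10000011001010010001
3. Add 1:           10000011001010010010

Answer: 10000011001010010010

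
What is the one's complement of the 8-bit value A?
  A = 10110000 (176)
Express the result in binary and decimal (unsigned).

Flip each bit (0->1, 1->0):
  10110000
  01001111

Answer: 01001111 (79)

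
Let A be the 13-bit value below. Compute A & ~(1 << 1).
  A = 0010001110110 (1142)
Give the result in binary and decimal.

Mask = ~(1 << 1) = 1111111111101
Bit 1 of A is 1, so AND-ing with the mask clears it to 0.
  0010001110110
& 1111111111101
---------------
  0010001110100

Answer: 0010001110100 (1140)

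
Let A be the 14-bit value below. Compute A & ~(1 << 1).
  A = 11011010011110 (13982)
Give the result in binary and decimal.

Mask = ~(1 << 1) = 11111111111101
Bit 1 of A is 1, so AND-ing with the mask clears it to 0.
  11011010011110
& 11111111111101
----------------
  11011010011100

Answer: 11011010011100 (13980)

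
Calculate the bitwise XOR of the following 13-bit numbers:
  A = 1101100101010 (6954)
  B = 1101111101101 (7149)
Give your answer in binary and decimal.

Apply ^ to each column (1 where bits differ):
  1101100101010
^ 1101111101101
---------------
  0000011000111

Answer: 0000011000111 (199)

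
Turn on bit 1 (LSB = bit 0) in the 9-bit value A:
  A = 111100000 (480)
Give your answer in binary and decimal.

Mask = 1 << 1 = 000000010
Bit 1 of A is 0, so OR-ing with the mask flips it to 1.
  111100000
| 000000010
-----------
  111100010

Answer: 111100010 (482)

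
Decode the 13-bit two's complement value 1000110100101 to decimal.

MSB is 1, so the value is negative. Find the magnitude:
1. Invert bits:  0111001011010
2. Add 1:        0111001011011  = 3675
3. Apply sign:   -3675

Answer: -3675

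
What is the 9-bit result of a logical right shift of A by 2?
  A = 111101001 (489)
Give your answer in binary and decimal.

Logical shift right by 2: drop the bottom 2 bit(s), prepend 2 zero(s) on the left.
  111101001  ->  keep [1111010], discard [01], prepend 00
= 001111010

Answer: 001111010 (122)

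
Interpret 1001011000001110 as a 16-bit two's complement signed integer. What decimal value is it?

MSB is 1, so the value is negative. Find the magnitude:
1. Invert bits:  0110100111110001
2. Add 1:        0110100111110010  = 27122
3. Apply sign:   -27122

Answer: -27122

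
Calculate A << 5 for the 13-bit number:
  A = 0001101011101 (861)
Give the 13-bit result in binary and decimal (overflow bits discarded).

Shift left by 5: drop the top 5 bit(s), append 5 zero(s) on the right.
  0001101011101  ->  discard [00011], keep [01011101], append 00000
= 0101110100000

Answer: 0101110100000 (2976)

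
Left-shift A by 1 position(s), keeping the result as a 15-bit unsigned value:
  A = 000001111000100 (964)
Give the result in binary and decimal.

Shift left by 1: drop the top 1 bit(s), append 1 zero(s) on the right.
  000001111000100  ->  discard [0], keep [00001111000100], append 0
= 000011110001000

Answer: 000011110001000 (1928)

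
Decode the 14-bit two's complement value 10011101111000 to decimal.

MSB is 1, so the value is negative. Find the magnitude:
1. Invert bits:  01100010000111
2. Add 1:        01100010001000  = 6280
3. Apply sign:   -6280

Answer: -6280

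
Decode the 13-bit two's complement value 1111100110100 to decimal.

MSB is 1, so the value is negative. Find the magnitude:
1. Invert bits:  0000011001011
2. Add 1:        0000011001100  = 204
3. Apply sign:   -204

Answer: -204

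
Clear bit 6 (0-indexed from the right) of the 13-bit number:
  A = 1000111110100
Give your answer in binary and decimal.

Mask = ~(1 << 6) = 1111110111111
Bit 6 of A is 1, so AND-ing with the mask clears it to 0.
  1000111110100
& 1111110111111
---------------
  1000110110100

Answer: 1000110110100 (4532)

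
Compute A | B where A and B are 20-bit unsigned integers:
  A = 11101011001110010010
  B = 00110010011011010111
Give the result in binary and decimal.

Apply | to each column (1 where either bit is 1):
  11101011001110010010
| 00110010011011010111
----------------------
  11111011011111010111

Answer: 11111011011111010111 (1030103)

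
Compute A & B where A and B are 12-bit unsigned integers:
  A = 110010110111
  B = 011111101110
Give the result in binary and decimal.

Apply & to each column (1 only where both bits are 1):
  110010110111
& 011111101110
--------------
  010010100110

Answer: 010010100110 (1190)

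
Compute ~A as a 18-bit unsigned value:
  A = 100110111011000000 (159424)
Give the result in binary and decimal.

Flip each bit (0->1, 1->0):
  100110111011000000
  011001000100111111

Answer: 011001000100111111 (102719)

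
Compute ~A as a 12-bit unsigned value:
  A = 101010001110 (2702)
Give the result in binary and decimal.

Flip each bit (0->1, 1->0):
  101010001110
  010101110001

Answer: 010101110001 (1393)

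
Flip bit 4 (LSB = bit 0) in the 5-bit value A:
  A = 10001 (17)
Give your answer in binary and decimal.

Mask = 1 << 4 = 10000
Bit 4 of A is 1; XOR with the mask flips it to 0.
  10001
^ 10000
-------
  00001

Answer: 00001 (1)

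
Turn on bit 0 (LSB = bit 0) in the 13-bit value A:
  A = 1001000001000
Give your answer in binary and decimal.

Mask = 1 << 0 = 0000000000001
Bit 0 of A is 0, so OR-ing with the mask flips it to 1.
  1001000001000
| 0000000000001
---------------
  1001000001001

Answer: 1001000001001 (4617)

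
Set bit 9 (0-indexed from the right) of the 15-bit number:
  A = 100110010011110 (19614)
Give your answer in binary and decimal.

Mask = 1 << 9 = 000001000000000
Bit 9 of A is 0, so OR-ing with the mask flips it to 1.
  100110010011110
| 000001000000000
-----------------
  100111010011110

Answer: 100111010011110 (20126)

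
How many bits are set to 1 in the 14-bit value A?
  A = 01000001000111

01000001000111
1-bits at positions (from bit 0 = LSB): 0, 1, 2, 6, 12
Count = 5

Answer: 5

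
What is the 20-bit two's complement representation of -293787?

1. Binary of +293787:  01000111101110011011
2. Invert bits:     10111000010001100100
3. Add 1:           10111000010001100101

Answer: 10111000010001100101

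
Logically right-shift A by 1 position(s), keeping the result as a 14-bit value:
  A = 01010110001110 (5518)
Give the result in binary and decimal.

Logical shift right by 1: drop the bottom 1 bit(s), prepend 1 zero(s) on the left.
  01010110001110  ->  keep [0101011000111], discard [0], prepend 0
= 00101011000111

Answer: 00101011000111 (2759)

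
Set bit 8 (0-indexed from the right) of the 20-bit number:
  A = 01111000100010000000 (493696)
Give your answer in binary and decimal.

Mask = 1 << 8 = 00000000000100000000
Bit 8 of A is 0, so OR-ing with the mask flips it to 1.
  01111000100010000000
| 00000000000100000000
----------------------
  01111000100110000000

Answer: 01111000100110000000 (493952)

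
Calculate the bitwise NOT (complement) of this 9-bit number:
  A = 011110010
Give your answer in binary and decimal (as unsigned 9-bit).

Flip each bit (0->1, 1->0):
  011110010
  100001101

Answer: 100001101 (269)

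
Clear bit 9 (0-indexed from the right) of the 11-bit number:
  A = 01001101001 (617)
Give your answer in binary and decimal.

Mask = ~(1 << 9) = 10111111111
Bit 9 of A is 1, so AND-ing with the mask clears it to 0.
  01001101001
& 10111111111
-------------
  00001101001

Answer: 00001101001 (105)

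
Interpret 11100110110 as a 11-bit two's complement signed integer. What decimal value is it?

MSB is 1, so the value is negative. Find the magnitude:
1. Invert bits:  00011001001
2. Add 1:        00011001010  = 202
3. Apply sign:   -202

Answer: -202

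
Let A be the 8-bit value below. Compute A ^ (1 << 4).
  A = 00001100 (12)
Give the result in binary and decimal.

Mask = 1 << 4 = 00010000
Bit 4 of A is 0; XOR with the mask flips it to 1.
  00001100
^ 00010000
----------
  00011100

Answer: 00011100 (28)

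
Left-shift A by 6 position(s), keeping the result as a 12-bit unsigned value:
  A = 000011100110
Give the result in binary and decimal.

Shift left by 6: drop the top 6 bit(s), append 6 zero(s) on the right.
  000011100110  ->  discard [000011], keep [100110], append 000000
= 100110000000

Answer: 100110000000 (2432)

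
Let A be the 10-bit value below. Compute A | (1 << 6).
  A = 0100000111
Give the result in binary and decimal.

Mask = 1 << 6 = 0001000000
Bit 6 of A is 0, so OR-ing with the mask flips it to 1.
  0100000111
| 0001000000
------------
  0101000111

Answer: 0101000111 (327)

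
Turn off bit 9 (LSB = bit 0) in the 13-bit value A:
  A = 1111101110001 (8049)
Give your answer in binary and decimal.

Mask = ~(1 << 9) = 1110111111111
Bit 9 of A is 1, so AND-ing with the mask clears it to 0.
  1111101110001
& 1110111111111
---------------
  1110101110001

Answer: 1110101110001 (7537)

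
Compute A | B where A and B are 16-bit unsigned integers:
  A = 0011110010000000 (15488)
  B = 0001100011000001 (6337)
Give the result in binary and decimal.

Apply | to each column (1 where either bit is 1):
  0011110010000000
| 0001100011000001
------------------
  0011110011000001

Answer: 0011110011000001 (15553)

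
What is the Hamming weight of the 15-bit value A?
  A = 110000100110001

110000100110001
1-bits at positions (from bit 0 = LSB): 0, 4, 5, 8, 13, 14
Count = 6

Answer: 6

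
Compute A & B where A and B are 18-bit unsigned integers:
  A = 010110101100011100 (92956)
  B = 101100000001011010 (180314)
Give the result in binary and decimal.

Apply & to each column (1 only where both bits are 1):
  010110101100011100
& 101100000001011010
--------------------
  000100000000011000

Answer: 000100000000011000 (16408)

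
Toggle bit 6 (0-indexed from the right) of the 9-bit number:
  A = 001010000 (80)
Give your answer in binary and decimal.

Mask = 1 << 6 = 001000000
Bit 6 of A is 1; XOR with the mask flips it to 0.
  001010000
^ 001000000
-----------
  000010000

Answer: 000010000 (16)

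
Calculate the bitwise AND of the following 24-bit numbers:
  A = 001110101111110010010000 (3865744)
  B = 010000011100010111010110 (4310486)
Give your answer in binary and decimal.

Apply & to each column (1 only where both bits are 1):
  001110101111110010010000
& 010000011100010111010110
--------------------------
  000000001100010010010000

Answer: 000000001100010010010000 (50320)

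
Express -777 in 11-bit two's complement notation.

1. Binary of +777:  01100001001
2. Invert bits:     10011110110
3. Add 1:           10011110111

Answer: 10011110111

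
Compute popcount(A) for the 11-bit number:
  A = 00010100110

00010100110
1-bits at positions (from bit 0 = LSB): 1, 2, 5, 7
Count = 4

Answer: 4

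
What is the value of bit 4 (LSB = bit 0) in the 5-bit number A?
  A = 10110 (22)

Bit 4 is the 5th from the right.
  10110
  ^
That bit is 1.

Answer: 1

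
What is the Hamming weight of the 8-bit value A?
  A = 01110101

01110101
1-bits at positions (from bit 0 = LSB): 0, 2, 4, 5, 6
Count = 5

Answer: 5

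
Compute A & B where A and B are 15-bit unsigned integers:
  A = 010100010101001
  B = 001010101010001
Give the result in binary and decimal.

Apply & to each column (1 only where both bits are 1):
  010100010101001
& 001010101010001
-----------------
  000000000000001

Answer: 000000000000001 (1)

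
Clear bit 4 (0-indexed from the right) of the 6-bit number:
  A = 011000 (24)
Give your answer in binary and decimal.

Mask = ~(1 << 4) = 101111
Bit 4 of A is 1, so AND-ing with the mask clears it to 0.
  011000
& 101111
--------
  001000

Answer: 001000 (8)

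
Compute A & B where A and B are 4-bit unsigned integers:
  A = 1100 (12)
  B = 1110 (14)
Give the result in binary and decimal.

Apply & to each column (1 only where both bits are 1):
  1100
& 1110
------
  1100

Answer: 1100 (12)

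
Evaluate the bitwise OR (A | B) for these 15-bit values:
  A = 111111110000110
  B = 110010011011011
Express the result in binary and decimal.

Apply | to each column (1 where either bit is 1):
  111111110000110
| 110010011011011
-----------------
  111111111011111

Answer: 111111111011111 (32735)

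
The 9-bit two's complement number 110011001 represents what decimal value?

MSB is 1, so the value is negative. Find the magnitude:
1. Invert bits:  001100110
2. Add 1:        001100111  = 103
3. Apply sign:   -103

Answer: -103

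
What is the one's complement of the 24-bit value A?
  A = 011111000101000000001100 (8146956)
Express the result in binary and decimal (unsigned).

Flip each bit (0->1, 1->0):
  011111000101000000001100
  100000111010111111110011

Answer: 100000111010111111110011 (8630259)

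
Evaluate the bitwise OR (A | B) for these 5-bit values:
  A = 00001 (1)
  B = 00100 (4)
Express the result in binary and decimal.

Apply | to each column (1 where either bit is 1):
  00001
| 00100
-------
  00101

Answer: 00101 (5)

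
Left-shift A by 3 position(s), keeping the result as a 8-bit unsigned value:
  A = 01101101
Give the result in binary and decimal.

Shift left by 3: drop the top 3 bit(s), append 3 zero(s) on the right.
  01101101  ->  discard [011], keep [01101], append 000
= 01101000

Answer: 01101000 (104)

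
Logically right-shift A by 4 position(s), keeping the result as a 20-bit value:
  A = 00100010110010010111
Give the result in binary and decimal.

Logical shift right by 4: drop the bottom 4 bit(s), prepend 4 zero(s) on the left.
  00100010110010010111  ->  keep [0010001011001001], discard [0111], prepend 0000
= 00000010001011001001

Answer: 00000010001011001001 (8905)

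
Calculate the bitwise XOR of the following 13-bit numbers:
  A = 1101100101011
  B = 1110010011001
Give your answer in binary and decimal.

Apply ^ to each column (1 where bits differ):
  1101100101011
^ 1110010011001
---------------
  0011110110010

Answer: 0011110110010 (1970)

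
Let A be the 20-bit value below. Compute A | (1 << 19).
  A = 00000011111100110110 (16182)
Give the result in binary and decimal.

Mask = 1 << 19 = 10000000000000000000
Bit 19 of A is 0, so OR-ing with the mask flips it to 1.
  00000011111100110110
| 10000000000000000000
----------------------
  10000011111100110110

Answer: 10000011111100110110 (540470)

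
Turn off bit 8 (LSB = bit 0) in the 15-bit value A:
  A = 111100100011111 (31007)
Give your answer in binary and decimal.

Mask = ~(1 << 8) = 111111011111111
Bit 8 of A is 1, so AND-ing with the mask clears it to 0.
  111100100011111
& 111111011111111
-----------------
  111100000011111

Answer: 111100000011111 (30751)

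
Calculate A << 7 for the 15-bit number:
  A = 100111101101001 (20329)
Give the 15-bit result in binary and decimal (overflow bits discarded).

Shift left by 7: drop the top 7 bit(s), append 7 zero(s) on the right.
  100111101101001  ->  discard [1001111], keep [01101001], append 0000000
= 011010010000000

Answer: 011010010000000 (13440)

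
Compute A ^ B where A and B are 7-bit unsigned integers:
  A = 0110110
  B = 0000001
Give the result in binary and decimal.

Apply ^ to each column (1 where bits differ):
  0110110
^ 0000001
---------
  0110111

Answer: 0110111 (55)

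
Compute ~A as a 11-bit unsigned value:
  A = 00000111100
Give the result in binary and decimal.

Flip each bit (0->1, 1->0):
  00000111100
  11111000011

Answer: 11111000011 (1987)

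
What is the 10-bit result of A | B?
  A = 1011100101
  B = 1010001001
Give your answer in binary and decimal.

Apply | to each column (1 where either bit is 1):
  1011100101
| 1010001001
------------
  1011101101

Answer: 1011101101 (749)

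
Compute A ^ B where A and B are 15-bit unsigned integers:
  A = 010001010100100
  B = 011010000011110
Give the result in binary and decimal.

Apply ^ to each column (1 where bits differ):
  010001010100100
^ 011010000011110
-----------------
  001011010111010

Answer: 001011010111010 (5818)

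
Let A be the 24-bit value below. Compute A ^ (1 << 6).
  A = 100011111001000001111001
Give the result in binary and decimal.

Mask = 1 << 6 = 000000000000000001000000
Bit 6 of A is 1; XOR with the mask flips it to 0.
  100011111001000001111001
^ 000000000000000001000000
--------------------------
  100011111001000000111001

Answer: 100011111001000000111001 (9408569)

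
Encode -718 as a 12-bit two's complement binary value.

1. Binary of +718:  001011001110
2. Invert bits:     110100110001
3. Add 1:           110100110010

Answer: 110100110010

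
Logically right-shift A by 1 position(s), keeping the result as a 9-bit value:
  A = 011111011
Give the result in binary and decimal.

Logical shift right by 1: drop the bottom 1 bit(s), prepend 1 zero(s) on the left.
  011111011  ->  keep [01111101], discard [1], prepend 0
= 001111101

Answer: 001111101 (125)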